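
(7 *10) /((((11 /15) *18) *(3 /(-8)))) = -14.14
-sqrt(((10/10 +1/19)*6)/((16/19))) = -sqrt(30)/2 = -2.74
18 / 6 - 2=1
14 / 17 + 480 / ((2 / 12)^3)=1762574 / 17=103680.82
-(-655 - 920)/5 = 315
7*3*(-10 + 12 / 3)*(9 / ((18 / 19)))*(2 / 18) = -133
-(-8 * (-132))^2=-1115136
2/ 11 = 0.18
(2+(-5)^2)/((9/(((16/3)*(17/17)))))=16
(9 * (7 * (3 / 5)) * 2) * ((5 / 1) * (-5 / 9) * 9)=-1890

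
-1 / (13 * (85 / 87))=-87 / 1105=-0.08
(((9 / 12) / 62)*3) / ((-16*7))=-0.00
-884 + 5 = -879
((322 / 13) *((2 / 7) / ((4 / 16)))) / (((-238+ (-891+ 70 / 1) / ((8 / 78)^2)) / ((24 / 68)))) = -35328 / 276813329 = -0.00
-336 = -336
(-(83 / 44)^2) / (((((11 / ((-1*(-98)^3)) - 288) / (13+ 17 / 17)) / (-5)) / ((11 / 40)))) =-5673387727 / 23853569080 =-0.24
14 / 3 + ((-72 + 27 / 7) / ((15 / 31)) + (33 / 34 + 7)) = -457643 / 3570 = -128.19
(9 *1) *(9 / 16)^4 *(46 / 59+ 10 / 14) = 36433233 / 27066368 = 1.35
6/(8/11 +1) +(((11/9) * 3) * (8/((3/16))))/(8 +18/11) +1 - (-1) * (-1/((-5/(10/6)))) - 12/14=1280536/63441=20.18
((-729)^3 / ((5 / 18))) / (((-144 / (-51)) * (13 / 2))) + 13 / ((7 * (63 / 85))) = -8713473930799 / 114660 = -75994016.49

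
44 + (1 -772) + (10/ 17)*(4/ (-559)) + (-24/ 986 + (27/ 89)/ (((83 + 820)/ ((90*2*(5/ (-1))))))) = -124875954291/ 171690701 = -727.33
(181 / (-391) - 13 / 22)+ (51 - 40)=85557 / 8602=9.95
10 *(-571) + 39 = -5671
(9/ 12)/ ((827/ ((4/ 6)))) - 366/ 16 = -151337/ 6616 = -22.87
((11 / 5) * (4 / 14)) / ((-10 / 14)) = -22 / 25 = -0.88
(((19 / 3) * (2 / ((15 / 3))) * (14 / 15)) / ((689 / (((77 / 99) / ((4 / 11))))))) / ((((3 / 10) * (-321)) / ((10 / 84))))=-1463 / 161232201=-0.00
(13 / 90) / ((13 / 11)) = 11 / 90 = 0.12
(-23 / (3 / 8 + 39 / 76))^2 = 12222016 / 18225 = 670.62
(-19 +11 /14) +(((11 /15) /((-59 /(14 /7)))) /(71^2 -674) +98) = 392452337 /4918830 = 79.79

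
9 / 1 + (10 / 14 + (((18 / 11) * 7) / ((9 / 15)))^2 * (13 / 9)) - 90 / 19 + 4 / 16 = 34224901 / 64372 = 531.67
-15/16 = -0.94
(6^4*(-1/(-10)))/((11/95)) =12312/11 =1119.27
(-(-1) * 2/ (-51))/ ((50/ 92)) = -92/ 1275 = -0.07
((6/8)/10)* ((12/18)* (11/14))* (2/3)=11/420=0.03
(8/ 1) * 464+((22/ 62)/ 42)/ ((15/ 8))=36247724/ 9765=3712.00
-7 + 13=6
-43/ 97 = -0.44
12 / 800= 3 / 200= 0.02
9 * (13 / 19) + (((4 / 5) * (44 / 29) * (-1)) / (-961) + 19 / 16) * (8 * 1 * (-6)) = -134767782 / 2647555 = -50.90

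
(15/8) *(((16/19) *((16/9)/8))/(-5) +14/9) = 649/228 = 2.85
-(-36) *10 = 360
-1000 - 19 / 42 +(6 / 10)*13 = -208457 / 210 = -992.65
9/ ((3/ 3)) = 9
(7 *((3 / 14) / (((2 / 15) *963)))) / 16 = 5 / 6848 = 0.00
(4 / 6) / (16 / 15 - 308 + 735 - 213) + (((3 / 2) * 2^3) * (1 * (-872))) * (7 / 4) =-18312.00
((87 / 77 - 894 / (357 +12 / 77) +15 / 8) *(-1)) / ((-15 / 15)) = 2833381 / 5646872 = 0.50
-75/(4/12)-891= -1116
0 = 0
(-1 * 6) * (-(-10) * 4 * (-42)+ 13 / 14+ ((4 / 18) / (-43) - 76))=9509005 / 903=10530.46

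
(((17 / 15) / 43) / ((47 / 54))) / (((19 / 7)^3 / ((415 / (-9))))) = -967946 / 13862039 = -0.07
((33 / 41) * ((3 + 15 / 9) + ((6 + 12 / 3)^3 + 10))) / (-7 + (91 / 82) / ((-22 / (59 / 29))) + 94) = 42725584 / 4546123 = 9.40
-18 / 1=-18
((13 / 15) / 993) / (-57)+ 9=7641122 / 849015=9.00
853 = 853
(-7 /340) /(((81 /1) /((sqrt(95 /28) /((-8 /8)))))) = sqrt(665) /55080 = 0.00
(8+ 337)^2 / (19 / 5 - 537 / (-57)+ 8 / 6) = 33922125 / 4148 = 8177.95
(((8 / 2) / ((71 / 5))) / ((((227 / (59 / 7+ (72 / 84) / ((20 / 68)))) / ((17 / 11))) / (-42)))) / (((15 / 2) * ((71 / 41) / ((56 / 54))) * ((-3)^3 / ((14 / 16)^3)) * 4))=664378309 / 1468191653280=0.00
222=222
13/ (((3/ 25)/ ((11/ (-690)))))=-715/ 414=-1.73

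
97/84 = 1.15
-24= -24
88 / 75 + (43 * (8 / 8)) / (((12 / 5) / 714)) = 1919051 / 150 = 12793.67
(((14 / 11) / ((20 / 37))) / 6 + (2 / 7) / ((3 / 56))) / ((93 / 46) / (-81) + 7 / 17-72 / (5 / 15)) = -13298301 / 500770270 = -0.03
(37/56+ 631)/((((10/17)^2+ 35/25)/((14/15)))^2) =6893572777/38193174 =180.49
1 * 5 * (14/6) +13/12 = 51/4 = 12.75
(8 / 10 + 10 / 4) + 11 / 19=737 / 190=3.88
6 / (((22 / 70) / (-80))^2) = 47040000 / 121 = 388760.33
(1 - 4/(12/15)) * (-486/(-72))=-27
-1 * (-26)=26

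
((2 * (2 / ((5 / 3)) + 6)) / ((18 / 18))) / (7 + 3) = 36 / 25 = 1.44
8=8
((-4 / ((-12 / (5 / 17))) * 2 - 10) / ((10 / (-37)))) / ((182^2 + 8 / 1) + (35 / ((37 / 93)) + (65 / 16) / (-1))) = 1095200 / 1002854769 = 0.00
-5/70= -1/14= -0.07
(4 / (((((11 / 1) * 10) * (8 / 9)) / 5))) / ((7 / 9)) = 81 / 308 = 0.26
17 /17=1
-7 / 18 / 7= -1 / 18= -0.06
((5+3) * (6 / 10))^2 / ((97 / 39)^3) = 34167744 / 22816825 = 1.50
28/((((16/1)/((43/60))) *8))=301/1920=0.16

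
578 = 578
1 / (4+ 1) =1 / 5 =0.20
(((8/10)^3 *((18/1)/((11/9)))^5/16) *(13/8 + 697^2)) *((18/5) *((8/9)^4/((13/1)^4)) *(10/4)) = 2118788.68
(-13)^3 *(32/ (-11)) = 70304/ 11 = 6391.27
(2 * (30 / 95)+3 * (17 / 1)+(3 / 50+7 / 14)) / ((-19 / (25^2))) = -619775 / 361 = -1716.83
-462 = -462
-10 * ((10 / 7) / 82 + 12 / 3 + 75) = -226780 / 287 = -790.17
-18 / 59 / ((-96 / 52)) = 39 / 236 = 0.17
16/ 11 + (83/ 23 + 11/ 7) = 11750/ 1771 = 6.63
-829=-829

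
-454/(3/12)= -1816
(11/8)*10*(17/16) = 935/64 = 14.61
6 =6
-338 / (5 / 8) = -2704 / 5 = -540.80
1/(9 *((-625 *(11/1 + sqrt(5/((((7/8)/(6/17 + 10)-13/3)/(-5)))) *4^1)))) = -17947/246470625 + 32 *sqrt(1184502)/542235375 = -0.00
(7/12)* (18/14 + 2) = 23/12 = 1.92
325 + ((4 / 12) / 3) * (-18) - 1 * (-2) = 325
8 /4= 2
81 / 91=0.89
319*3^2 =2871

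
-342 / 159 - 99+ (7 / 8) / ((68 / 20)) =-100.89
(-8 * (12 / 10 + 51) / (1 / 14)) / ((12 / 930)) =-453096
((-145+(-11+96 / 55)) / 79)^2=71978256 / 18879025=3.81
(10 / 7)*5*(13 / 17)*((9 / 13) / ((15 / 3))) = 90 / 119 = 0.76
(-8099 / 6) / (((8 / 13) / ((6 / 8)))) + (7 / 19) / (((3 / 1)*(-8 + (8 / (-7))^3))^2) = -1491178263715 / 906431328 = -1645.11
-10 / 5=-2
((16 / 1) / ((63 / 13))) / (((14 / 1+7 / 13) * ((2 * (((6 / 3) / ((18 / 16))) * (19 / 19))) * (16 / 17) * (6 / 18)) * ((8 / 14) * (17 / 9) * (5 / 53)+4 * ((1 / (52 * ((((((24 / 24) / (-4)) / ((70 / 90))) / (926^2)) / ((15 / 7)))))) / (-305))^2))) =95754208381 / 244413928242051456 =0.00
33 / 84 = 11 / 28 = 0.39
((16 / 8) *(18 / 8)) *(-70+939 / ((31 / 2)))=-1314 / 31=-42.39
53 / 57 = 0.93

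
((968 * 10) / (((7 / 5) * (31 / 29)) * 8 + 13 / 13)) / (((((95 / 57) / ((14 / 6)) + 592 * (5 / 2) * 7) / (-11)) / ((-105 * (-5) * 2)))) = -137552800 / 165357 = -831.85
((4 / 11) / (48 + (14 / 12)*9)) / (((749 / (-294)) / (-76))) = 8512 / 45903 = 0.19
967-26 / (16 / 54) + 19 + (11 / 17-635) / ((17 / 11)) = 563881 / 1156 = 487.79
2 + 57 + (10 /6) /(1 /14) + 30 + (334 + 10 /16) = 10727 /24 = 446.96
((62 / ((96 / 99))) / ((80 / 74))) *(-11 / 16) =-40.66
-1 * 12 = -12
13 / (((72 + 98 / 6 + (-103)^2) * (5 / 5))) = 0.00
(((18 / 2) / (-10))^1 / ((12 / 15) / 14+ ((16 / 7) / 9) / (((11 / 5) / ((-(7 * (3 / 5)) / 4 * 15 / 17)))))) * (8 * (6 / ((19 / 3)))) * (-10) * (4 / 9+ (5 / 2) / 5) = -4005540 / 3097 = -1293.36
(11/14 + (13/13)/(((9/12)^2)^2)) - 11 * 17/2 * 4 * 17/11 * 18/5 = -11775761/5670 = -2076.85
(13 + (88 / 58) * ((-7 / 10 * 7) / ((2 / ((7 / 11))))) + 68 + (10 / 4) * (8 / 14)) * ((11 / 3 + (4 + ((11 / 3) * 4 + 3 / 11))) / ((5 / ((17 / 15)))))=343530016 / 837375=410.25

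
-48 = -48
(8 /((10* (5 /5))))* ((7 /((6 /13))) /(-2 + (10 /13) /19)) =-22477 /3630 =-6.19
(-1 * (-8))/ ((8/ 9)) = 9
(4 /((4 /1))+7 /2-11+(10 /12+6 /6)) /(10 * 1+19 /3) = -2 /7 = -0.29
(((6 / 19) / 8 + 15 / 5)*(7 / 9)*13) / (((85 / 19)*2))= 7007 / 2040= 3.43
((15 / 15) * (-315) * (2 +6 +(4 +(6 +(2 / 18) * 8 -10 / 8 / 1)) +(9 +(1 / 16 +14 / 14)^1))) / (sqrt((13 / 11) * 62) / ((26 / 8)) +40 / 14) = -698773075 / 34368 +6841135 * sqrt(8866) / 34368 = -1589.14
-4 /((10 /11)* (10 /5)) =-2.20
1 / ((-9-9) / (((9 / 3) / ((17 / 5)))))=-5 / 102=-0.05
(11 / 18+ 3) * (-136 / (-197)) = 4420 / 1773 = 2.49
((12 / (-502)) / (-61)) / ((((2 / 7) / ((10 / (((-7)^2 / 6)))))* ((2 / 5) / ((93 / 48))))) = 6975 / 857416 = 0.01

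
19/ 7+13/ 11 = 300/ 77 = 3.90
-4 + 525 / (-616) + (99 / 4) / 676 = -143237 / 29744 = -4.82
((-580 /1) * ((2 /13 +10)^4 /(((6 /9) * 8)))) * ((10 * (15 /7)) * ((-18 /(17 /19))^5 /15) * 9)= 13902664106368969184563200 /283867750439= 48975849087712.75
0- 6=-6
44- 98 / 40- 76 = -689 / 20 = -34.45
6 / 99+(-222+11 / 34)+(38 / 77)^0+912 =775733 / 1122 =691.38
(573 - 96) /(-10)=-477 /10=-47.70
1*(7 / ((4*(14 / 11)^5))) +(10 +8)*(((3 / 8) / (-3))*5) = -3296389 / 307328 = -10.73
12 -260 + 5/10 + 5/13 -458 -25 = -18983/26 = -730.12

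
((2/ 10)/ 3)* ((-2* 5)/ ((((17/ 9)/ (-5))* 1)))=30/ 17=1.76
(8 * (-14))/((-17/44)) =4928/17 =289.88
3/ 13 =0.23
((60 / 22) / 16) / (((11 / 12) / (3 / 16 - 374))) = -269145 / 3872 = -69.51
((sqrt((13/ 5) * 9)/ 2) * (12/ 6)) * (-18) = -54 * sqrt(65)/ 5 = -87.07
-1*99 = -99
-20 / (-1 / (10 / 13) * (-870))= -20 / 1131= -0.02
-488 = -488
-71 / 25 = -2.84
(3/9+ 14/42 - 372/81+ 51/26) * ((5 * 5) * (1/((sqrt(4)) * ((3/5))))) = -172375/4212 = -40.92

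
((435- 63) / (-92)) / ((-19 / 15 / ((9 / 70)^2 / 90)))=2511 / 4282600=0.00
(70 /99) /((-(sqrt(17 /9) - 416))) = 70 * sqrt(17) /51397071 + 29120 /17132357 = 0.00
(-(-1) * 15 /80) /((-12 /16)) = -1 /4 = -0.25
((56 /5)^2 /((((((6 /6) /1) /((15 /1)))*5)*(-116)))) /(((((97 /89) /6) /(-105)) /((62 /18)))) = 6459.18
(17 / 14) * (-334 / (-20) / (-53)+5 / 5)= 6171 / 7420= 0.83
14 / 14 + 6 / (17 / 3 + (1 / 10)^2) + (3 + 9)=23939 / 1703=14.06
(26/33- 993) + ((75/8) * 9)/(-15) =-997.84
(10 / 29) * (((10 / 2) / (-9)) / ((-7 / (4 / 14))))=0.01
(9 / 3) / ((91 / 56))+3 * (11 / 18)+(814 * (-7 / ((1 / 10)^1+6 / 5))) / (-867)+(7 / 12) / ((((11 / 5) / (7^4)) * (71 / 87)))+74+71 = 32880696131 / 35210604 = 933.83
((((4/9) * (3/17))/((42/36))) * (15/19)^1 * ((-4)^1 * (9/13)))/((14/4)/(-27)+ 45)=-233280/71219239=-0.00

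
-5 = -5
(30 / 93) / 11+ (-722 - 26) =-255058 / 341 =-747.97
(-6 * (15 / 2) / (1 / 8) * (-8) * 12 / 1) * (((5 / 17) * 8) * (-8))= -11059200 / 17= -650541.18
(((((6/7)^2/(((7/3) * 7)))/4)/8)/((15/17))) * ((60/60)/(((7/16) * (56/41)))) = 6273/2352980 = 0.00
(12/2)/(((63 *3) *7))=2/441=0.00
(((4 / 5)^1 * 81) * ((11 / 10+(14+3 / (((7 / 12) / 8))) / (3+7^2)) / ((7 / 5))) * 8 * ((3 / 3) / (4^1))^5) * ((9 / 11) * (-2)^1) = -716607 / 560560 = -1.28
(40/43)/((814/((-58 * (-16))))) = 1.06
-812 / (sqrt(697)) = -812 *sqrt(697) / 697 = -30.76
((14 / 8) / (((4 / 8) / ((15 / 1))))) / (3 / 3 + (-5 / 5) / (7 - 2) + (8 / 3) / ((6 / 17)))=4725 / 752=6.28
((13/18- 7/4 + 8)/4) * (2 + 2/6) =1757/432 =4.07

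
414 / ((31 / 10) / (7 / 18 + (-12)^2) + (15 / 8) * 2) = 7173240 / 65347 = 109.77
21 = 21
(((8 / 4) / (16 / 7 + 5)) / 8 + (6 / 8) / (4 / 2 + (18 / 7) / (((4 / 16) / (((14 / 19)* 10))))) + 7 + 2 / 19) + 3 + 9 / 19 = 60855719 / 5728728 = 10.62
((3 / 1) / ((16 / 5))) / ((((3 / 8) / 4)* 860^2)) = 1 / 73960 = 0.00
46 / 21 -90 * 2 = -3734 / 21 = -177.81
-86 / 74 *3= -129 / 37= -3.49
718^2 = 515524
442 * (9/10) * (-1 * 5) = -1989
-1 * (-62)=62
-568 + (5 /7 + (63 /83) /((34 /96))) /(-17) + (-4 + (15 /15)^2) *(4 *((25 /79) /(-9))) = -22593135895 /39794433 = -567.75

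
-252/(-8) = 63/2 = 31.50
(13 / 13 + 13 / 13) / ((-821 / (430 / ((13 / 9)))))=-7740 / 10673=-0.73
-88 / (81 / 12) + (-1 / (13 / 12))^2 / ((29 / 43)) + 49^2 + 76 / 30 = 2391.76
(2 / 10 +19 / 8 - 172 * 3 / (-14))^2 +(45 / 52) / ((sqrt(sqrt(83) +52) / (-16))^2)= 320412715901 / 205486400 - 2880 * sqrt(83) / 34073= 1558.52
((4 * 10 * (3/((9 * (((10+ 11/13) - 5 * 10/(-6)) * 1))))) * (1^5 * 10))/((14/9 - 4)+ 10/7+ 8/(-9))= -1365/374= -3.65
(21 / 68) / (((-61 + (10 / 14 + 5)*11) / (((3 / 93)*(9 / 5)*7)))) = 9261 / 137020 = 0.07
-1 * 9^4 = -6561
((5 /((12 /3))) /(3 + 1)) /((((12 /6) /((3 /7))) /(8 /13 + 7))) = 1485 /2912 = 0.51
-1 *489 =-489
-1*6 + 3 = -3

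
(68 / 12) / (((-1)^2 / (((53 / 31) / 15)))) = 901 / 1395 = 0.65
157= 157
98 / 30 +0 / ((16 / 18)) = 49 / 15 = 3.27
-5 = -5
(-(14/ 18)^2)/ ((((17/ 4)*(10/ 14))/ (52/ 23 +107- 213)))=3273592/ 158355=20.67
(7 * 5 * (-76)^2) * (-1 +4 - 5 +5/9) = -2628080/9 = -292008.89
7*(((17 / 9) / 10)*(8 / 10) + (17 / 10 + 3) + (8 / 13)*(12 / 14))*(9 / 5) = 67.77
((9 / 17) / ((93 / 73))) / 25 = 219 / 13175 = 0.02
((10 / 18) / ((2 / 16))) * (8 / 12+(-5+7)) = 320 / 27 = 11.85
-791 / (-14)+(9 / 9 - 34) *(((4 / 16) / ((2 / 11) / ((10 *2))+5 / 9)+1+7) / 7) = 65341 / 3913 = 16.70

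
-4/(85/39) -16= -1516/85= -17.84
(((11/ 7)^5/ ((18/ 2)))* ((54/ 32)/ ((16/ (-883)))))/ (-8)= 12.39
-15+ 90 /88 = -615 /44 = -13.98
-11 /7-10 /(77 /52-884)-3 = -1464872 /321237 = -4.56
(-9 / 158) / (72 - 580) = 0.00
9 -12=-3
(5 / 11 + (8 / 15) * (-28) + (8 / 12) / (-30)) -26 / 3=-11468 / 495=-23.17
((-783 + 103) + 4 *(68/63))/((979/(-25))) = 1064200/61677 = 17.25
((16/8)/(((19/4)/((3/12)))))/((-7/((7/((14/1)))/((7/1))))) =-1/931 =-0.00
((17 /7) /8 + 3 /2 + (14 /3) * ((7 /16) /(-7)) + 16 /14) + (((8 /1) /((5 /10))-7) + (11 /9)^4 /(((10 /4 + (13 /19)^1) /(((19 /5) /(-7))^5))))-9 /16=60975427564393 /5513536350000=11.06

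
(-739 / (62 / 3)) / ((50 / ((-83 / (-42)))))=-61337 / 43400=-1.41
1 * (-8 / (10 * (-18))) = 2 / 45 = 0.04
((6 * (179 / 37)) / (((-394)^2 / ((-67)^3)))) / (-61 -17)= 53836577 / 74668516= 0.72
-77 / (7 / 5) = -55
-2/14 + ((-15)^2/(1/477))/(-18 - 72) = -16697/14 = -1192.64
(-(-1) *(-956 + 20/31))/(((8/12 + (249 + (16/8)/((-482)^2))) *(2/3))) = -15481142064/2697165571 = -5.74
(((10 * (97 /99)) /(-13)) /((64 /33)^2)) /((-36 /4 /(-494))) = -11.00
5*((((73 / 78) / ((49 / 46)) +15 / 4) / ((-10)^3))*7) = -35381 / 218400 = -0.16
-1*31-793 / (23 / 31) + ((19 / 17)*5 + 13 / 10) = -4273387 / 3910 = -1092.94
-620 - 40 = -660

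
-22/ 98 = -11/ 49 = -0.22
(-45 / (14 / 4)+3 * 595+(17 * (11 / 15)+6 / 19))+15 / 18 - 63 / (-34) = 20208949 / 11305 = 1787.61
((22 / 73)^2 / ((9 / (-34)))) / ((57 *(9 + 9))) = -8228 / 24603993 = -0.00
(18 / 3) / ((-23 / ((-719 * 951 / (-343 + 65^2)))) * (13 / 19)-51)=-0.12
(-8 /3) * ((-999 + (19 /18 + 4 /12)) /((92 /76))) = 1364732 /621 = 2197.64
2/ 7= 0.29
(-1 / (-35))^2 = 1 / 1225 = 0.00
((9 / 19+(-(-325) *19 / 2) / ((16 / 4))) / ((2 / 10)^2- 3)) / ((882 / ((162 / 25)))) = -150939 / 78736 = -1.92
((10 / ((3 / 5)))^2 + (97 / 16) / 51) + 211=1196819 / 2448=488.90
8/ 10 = 4/ 5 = 0.80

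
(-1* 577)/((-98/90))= 25965/49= 529.90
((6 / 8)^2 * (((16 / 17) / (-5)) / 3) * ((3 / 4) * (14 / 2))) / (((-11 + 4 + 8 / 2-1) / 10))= 63 / 136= 0.46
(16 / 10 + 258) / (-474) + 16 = 18311 / 1185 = 15.45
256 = 256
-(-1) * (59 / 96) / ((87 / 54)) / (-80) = -177 / 37120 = -0.00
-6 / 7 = -0.86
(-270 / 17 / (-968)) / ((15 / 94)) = 0.10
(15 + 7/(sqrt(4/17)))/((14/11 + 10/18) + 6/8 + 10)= 1386*sqrt(17)/4981 + 5940/4981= 2.34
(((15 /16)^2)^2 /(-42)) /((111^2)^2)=-625 /5158650642432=-0.00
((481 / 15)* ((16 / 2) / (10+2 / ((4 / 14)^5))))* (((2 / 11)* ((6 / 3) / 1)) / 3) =246272 / 8398665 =0.03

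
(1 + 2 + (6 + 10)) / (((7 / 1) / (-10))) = -190 / 7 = -27.14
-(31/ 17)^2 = -961/ 289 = -3.33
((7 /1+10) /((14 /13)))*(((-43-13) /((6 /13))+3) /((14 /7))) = -78455 /84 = -933.99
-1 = -1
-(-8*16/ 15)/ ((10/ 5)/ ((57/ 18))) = 13.51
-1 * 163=-163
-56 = -56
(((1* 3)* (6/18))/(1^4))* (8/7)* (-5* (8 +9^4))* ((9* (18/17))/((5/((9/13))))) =-76620816/1547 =-49528.65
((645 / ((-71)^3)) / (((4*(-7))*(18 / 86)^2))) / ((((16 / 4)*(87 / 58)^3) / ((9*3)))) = 397535 / 135290358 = 0.00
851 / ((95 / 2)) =1702 / 95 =17.92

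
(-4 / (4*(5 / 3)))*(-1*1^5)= 3 / 5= 0.60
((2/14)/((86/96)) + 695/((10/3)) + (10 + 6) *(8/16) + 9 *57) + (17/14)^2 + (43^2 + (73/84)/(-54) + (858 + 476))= 5344086029/1365336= 3914.12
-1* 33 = -33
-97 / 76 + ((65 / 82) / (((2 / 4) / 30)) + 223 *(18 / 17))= 14959415 / 52972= 282.40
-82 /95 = -0.86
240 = 240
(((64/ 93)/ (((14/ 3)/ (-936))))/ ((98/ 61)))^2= 834548023296/ 113060689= 7381.42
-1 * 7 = -7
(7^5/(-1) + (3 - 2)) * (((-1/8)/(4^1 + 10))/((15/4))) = 40.01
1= 1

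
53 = 53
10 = 10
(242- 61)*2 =362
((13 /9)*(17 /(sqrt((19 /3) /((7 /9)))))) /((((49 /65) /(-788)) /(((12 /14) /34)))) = -665860*sqrt(399) /58653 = -226.77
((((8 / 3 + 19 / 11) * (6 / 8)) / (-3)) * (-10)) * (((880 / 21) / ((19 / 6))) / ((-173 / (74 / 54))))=-2146000 / 1863729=-1.15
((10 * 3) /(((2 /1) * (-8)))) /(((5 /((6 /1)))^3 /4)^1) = -324 /25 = -12.96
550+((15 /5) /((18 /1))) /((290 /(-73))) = 956927 /1740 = 549.96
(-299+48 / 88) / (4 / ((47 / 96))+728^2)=-154301 / 274005952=-0.00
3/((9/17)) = 17/3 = 5.67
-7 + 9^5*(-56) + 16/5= -16533739/5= -3306747.80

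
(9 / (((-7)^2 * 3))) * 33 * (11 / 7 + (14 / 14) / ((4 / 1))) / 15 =1683 / 6860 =0.25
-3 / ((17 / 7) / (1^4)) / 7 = -0.18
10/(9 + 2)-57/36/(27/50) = -2.02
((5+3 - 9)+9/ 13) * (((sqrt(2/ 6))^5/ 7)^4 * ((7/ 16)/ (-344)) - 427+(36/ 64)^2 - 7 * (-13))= 74841968895437/ 724600199232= 103.29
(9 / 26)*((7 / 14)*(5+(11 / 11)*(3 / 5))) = 63 / 65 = 0.97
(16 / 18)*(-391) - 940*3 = -28508 / 9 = -3167.56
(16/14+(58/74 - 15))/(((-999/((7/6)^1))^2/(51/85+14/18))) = -367381/14955044985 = -0.00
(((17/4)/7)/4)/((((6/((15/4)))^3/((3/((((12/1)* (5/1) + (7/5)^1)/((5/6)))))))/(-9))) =-478125/35209216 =-0.01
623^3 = 241804367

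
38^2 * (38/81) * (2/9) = 109744/729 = 150.54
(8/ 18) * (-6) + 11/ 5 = -7/ 15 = -0.47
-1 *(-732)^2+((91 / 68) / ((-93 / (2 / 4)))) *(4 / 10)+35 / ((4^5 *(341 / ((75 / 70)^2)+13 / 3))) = -294119720216399261 / 548911057920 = -535824.00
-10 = -10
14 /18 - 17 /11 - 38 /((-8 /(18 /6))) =5339 /396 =13.48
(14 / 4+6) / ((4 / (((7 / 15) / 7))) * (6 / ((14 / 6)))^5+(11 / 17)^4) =26671011493 / 18938725213934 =0.00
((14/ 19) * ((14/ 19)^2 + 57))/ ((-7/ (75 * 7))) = -21811650/ 6859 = -3180.00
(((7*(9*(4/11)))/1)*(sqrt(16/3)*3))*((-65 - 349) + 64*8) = 98784*sqrt(3)/11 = 15554.45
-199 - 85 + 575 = 291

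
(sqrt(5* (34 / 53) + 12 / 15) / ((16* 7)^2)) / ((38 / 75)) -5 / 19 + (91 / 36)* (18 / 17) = 45* sqrt(31270) / 25263616 + 1559 / 646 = 2.41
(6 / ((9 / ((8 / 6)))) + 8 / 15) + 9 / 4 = 661 / 180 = 3.67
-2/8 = -0.25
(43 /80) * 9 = 387 /80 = 4.84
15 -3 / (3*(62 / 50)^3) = 431240 / 29791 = 14.48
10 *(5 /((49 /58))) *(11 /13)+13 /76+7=2771565 /48412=57.25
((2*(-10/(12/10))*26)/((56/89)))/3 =-28925/126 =-229.56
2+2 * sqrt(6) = 6.90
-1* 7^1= -7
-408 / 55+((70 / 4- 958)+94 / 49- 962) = -10284119 / 5390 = -1908.00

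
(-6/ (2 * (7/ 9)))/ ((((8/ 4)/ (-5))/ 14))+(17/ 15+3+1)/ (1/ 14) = 3103/ 15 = 206.87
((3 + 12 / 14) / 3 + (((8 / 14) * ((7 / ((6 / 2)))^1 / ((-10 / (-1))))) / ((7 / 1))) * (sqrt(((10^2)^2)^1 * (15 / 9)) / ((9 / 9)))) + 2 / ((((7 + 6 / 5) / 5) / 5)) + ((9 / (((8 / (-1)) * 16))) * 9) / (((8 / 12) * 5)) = 40 * sqrt(15) / 63 + 2642579 / 367360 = 9.65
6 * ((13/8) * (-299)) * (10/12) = -19435/8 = -2429.38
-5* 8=-40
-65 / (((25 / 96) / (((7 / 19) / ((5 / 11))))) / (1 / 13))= -7392 / 475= -15.56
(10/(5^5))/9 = 0.00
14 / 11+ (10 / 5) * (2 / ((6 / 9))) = 80 / 11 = 7.27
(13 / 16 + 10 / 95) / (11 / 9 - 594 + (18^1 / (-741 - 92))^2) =-1742355279 / 1125376049296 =-0.00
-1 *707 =-707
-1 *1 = -1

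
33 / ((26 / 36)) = 594 / 13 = 45.69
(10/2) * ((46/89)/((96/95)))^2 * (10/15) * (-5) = -119355625/27374976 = -4.36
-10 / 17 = -0.59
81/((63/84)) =108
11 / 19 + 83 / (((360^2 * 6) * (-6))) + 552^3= 14910023842731223 / 88646400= 168196608.58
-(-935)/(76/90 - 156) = -42075/6982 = -6.03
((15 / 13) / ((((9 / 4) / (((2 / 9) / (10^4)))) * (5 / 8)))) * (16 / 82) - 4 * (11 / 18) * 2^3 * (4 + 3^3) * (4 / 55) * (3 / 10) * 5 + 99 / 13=-526332343 / 8994375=-58.52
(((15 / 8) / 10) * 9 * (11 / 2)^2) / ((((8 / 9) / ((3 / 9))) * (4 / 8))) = 9801 / 256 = 38.29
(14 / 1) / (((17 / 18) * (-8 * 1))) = -63 / 34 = -1.85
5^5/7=3125/7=446.43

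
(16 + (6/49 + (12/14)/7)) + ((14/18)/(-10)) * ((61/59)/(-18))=76102603/4683420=16.25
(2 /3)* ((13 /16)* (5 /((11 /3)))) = 65 /88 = 0.74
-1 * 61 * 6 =-366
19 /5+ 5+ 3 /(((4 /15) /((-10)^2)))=5669 /5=1133.80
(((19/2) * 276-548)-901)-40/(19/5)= 1162.47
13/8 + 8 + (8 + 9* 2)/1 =285/8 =35.62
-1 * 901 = -901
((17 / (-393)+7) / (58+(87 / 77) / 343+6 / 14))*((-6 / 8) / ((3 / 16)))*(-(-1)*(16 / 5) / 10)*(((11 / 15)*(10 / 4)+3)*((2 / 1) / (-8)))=0.18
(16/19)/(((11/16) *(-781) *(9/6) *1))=-512/489687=-0.00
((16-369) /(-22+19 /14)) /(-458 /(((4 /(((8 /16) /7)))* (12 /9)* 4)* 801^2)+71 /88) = 5208554558592 /245746142497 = 21.19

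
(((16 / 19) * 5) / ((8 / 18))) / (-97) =-180 / 1843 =-0.10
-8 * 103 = -824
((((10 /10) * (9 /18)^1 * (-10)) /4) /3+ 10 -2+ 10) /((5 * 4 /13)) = 2743 /240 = 11.43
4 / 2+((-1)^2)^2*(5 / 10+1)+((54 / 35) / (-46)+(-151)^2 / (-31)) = -36536599 / 49910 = -732.05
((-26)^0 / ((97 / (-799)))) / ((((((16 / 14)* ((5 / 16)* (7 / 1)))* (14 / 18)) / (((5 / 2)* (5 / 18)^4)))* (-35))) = 99875 / 55438992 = 0.00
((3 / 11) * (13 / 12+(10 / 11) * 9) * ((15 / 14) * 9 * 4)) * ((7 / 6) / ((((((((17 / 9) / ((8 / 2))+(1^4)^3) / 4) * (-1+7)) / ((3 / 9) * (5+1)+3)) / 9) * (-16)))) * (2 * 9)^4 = -97492851450 / 6413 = -15202378.21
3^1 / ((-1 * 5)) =-0.60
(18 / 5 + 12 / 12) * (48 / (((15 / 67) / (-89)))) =-2194384 / 25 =-87775.36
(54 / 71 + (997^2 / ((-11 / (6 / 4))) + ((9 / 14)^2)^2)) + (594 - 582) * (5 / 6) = -4066465025531 / 30002896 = -135535.75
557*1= 557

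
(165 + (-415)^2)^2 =29718312100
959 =959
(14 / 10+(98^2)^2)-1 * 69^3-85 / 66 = 30329741347 / 330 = 91908307.11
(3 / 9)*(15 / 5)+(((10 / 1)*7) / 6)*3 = 36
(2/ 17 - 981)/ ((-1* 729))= 16675/ 12393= 1.35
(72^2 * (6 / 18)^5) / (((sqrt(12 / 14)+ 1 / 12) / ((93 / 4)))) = 491.50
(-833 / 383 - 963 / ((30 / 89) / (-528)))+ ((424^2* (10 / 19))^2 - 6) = 6190209852463353 / 691315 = 8954253636.13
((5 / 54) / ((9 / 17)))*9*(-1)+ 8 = 347 / 54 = 6.43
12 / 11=1.09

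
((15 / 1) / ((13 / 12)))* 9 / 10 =162 / 13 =12.46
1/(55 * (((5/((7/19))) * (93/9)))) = 21/161975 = 0.00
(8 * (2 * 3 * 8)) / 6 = 64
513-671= -158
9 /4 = 2.25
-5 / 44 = -0.11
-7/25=-0.28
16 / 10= 8 / 5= 1.60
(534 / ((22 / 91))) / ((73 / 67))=1627899 / 803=2027.27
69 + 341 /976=67685 /976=69.35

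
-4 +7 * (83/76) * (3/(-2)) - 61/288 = -85795/5472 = -15.68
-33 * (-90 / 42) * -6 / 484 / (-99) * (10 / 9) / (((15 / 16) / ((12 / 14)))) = 160 / 17787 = 0.01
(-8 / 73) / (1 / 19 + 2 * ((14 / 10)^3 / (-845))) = -16055000 / 6759143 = -2.38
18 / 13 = 1.38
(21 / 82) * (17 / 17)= 21 / 82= 0.26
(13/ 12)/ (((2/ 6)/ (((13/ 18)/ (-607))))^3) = -28561/ 579697023456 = -0.00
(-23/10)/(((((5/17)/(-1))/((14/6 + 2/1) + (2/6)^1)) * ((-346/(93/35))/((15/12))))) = -0.35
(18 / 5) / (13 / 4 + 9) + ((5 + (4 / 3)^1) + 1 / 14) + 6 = 18667 / 1470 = 12.70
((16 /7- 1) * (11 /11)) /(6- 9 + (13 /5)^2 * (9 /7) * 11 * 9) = 75 /50018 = 0.00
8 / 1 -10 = -2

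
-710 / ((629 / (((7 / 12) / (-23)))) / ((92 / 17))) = 4970 / 32079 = 0.15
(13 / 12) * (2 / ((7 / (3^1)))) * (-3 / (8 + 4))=-13 / 56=-0.23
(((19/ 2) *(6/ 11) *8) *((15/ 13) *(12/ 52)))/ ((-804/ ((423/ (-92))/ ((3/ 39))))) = 361665/ 440726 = 0.82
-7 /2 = -3.50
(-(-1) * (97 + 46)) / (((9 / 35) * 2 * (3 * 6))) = 5005 / 324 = 15.45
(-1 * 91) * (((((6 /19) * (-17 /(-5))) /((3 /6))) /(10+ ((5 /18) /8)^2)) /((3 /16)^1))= -2053029888 /19701575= -104.21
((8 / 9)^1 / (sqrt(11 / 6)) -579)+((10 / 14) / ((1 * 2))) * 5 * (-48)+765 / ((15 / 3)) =-3582 / 7+8 * sqrt(66) / 99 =-511.06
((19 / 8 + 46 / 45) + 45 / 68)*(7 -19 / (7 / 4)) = -74523 / 4760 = -15.66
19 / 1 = 19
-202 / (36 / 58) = -2929 / 9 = -325.44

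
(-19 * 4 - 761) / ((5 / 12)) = -10044 / 5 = -2008.80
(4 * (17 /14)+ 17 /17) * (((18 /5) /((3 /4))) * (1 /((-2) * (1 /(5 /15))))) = -164 /35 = -4.69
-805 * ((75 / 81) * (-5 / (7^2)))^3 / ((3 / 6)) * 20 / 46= 195312500 / 330812181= 0.59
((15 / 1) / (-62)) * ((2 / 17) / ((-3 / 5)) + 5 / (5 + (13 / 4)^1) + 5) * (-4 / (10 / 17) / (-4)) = -3035 / 1364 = -2.23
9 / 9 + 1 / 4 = 5 / 4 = 1.25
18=18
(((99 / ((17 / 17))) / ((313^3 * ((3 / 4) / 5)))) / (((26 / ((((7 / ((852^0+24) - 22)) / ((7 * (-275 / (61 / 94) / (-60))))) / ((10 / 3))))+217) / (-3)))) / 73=-362340 / 841138624066241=-0.00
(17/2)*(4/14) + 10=87/7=12.43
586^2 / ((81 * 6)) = 706.58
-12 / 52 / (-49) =3 / 637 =0.00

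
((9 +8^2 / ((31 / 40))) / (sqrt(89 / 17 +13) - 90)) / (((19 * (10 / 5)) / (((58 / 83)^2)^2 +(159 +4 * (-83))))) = 23276884452043 * sqrt(5270) / 7680911894739820 +3561363321162579 / 768091189473982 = 4.86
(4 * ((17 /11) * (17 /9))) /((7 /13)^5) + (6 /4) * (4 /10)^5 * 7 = 1341855030548 /5199665625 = 258.07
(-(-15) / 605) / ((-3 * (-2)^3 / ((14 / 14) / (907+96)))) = 1 / 970904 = 0.00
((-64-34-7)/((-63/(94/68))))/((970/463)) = 21761/19788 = 1.10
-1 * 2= -2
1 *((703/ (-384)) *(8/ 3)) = -703/ 144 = -4.88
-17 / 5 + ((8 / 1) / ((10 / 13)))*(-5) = -277 / 5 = -55.40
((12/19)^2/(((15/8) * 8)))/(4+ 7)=48/19855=0.00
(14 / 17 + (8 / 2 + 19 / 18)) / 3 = 1799 / 918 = 1.96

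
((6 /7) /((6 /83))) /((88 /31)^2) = 79763 /54208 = 1.47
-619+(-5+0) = -624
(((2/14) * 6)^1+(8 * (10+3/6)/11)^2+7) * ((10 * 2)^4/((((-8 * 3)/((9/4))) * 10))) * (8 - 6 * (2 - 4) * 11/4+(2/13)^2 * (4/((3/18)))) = -4125910.89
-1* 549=-549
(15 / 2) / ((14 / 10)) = 75 / 14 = 5.36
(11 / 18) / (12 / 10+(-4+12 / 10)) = -55 / 144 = -0.38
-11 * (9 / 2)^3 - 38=-8323 / 8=-1040.38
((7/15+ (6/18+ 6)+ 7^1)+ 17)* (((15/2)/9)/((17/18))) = 462/17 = 27.18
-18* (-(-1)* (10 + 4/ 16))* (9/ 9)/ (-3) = 123/ 2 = 61.50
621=621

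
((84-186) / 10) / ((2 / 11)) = -561 / 10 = -56.10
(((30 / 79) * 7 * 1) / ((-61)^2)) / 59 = 210 / 17343581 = 0.00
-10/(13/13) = -10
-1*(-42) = 42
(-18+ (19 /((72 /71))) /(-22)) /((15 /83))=-104.31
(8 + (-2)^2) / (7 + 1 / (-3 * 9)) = 81 / 47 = 1.72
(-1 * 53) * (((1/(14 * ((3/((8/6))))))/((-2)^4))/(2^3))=-53/4032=-0.01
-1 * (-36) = 36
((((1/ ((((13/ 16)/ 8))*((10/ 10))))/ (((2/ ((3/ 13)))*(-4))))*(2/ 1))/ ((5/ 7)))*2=-1344/ 845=-1.59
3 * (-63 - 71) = -402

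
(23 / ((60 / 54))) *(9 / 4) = 1863 / 40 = 46.58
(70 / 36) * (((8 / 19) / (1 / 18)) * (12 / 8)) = 420 / 19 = 22.11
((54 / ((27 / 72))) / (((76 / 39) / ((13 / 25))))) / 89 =18252 / 42275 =0.43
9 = 9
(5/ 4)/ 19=5/ 76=0.07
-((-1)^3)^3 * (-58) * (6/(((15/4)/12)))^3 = -410517.50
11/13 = 0.85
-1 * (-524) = 524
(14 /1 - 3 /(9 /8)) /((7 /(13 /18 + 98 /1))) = 30209 /189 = 159.84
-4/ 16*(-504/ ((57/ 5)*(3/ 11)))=770/ 19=40.53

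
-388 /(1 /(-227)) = 88076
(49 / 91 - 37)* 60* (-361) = 10266840 / 13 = 789756.92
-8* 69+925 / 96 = -52067 / 96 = -542.36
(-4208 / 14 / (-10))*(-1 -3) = -4208 / 35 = -120.23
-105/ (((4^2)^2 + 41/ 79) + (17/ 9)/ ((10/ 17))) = -0.40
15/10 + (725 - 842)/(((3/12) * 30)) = -14.10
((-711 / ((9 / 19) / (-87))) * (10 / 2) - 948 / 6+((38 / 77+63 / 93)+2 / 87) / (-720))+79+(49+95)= 97637656792061 / 149521680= 653000.00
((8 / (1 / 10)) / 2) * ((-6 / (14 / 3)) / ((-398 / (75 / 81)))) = 500 / 4179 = 0.12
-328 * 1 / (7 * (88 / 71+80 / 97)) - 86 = -1352121 / 12439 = -108.70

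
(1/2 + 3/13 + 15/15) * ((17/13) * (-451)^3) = -70176396015/338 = -207622473.42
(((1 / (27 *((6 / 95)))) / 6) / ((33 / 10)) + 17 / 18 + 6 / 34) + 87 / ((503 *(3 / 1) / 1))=82845899 / 68570469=1.21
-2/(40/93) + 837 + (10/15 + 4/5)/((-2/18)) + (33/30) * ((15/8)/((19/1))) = 819.26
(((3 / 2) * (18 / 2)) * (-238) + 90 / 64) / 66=-34257 / 704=-48.66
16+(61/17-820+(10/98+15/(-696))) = -154668821/193256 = -800.33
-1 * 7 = -7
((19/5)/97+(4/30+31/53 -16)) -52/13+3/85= -5035979/262191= -19.21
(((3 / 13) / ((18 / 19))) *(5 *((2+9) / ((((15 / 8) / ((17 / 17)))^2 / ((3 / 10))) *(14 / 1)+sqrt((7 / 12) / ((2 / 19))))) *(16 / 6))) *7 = 58520000 / 38382721 - 267520 *sqrt(798) / 345444489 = 1.50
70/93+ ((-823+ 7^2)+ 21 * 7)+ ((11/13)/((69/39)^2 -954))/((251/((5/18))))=-14094885911527/22506900426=-626.25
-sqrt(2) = -1.41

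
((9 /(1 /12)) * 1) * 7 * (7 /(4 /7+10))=18522 /37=500.59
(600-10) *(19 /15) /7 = 2242 /21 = 106.76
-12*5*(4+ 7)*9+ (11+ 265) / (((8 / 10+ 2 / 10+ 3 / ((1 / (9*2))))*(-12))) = -326723 / 55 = -5940.42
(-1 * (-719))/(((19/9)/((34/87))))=73338/551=133.10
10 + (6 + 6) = 22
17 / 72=0.24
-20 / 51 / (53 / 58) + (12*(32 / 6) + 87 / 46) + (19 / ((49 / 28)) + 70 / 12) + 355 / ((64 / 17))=4914420733 / 27851712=176.45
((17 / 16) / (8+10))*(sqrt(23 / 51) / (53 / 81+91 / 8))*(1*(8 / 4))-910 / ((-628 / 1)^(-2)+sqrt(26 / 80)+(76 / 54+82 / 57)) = -530054565346659880800 / 1591218755379315941+3*sqrt(1173) / 15590+9312251704186354560*sqrt(130) / 1591218755379315941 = -266.38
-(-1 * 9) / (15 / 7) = 21 / 5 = 4.20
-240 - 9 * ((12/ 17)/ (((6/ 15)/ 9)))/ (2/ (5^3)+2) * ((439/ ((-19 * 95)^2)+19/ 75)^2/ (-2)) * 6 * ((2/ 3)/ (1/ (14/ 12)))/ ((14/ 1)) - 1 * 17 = -517873910973639/ 2021044001879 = -256.24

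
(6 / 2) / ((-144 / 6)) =-1 / 8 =-0.12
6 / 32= 3 / 16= 0.19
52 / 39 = 1.33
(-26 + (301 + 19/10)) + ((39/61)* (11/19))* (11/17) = 54604797/197030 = 277.14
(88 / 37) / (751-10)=88 / 27417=0.00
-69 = -69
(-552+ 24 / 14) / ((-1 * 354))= 642 / 413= 1.55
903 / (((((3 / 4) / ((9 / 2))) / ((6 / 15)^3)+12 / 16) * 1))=6192 / 23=269.22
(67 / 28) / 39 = 67 / 1092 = 0.06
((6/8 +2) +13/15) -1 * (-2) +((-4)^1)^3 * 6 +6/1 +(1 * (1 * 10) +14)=-20903/60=-348.38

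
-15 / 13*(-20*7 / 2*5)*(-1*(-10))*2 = 105000 / 13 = 8076.92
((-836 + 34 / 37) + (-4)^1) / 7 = -31046 / 259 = -119.87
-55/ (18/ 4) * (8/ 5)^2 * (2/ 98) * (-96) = 45056/ 735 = 61.30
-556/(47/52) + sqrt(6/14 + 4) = -28912/47 + sqrt(217)/7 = -613.04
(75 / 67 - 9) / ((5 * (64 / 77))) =-2541 / 1340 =-1.90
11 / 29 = 0.38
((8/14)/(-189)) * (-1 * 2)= 8/1323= 0.01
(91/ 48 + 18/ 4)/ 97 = 307/ 4656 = 0.07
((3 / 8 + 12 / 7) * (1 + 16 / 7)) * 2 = 2691 / 196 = 13.73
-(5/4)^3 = -125/64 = -1.95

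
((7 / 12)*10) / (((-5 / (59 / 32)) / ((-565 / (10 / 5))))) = 233345 / 384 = 607.67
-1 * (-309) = 309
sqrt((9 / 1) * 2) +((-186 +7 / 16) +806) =3 * sqrt(2) +9927 / 16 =624.68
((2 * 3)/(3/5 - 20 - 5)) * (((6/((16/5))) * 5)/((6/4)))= -1.54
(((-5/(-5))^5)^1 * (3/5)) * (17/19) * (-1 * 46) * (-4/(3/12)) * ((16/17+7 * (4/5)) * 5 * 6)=7365888/95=77535.66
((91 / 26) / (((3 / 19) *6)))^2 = 13.65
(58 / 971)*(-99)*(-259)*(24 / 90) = 1982904 / 4855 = 408.43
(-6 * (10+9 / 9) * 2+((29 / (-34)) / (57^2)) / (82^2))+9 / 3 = -95817766565 / 742773384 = -129.00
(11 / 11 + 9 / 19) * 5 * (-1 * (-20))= 2800 / 19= 147.37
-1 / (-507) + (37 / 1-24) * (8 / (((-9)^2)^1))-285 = -283.71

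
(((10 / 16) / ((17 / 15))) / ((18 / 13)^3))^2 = 3016755625 / 69898899456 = 0.04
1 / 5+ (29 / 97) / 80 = 1581 / 7760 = 0.20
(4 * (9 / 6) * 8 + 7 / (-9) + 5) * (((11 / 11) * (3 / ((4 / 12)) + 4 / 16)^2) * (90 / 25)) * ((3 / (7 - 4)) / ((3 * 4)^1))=1340.48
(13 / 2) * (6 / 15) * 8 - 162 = -706 / 5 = -141.20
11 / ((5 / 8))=88 / 5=17.60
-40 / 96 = -5 / 12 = -0.42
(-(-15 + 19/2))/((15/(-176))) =-968/15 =-64.53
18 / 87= 6 / 29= 0.21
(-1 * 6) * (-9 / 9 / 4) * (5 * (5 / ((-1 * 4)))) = -75 / 8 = -9.38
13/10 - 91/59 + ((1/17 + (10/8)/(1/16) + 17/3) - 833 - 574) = -41569843/30090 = -1381.52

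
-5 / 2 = -2.50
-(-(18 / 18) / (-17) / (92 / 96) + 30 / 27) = -4126 / 3519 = -1.17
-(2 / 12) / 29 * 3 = -1 / 58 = -0.02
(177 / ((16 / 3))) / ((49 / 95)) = 50445 / 784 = 64.34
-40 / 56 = -5 / 7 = -0.71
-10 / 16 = -5 / 8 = -0.62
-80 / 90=-8 / 9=-0.89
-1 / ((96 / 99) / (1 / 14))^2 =-1089 / 200704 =-0.01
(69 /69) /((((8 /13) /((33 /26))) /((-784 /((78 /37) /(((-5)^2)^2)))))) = -12464375 /26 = -479399.04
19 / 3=6.33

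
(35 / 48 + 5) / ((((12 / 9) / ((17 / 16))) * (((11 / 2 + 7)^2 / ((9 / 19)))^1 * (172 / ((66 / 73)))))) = 55539 / 763404800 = 0.00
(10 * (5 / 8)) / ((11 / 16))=100 / 11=9.09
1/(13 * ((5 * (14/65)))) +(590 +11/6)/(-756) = -461/648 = -0.71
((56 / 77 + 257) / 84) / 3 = 45 / 44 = 1.02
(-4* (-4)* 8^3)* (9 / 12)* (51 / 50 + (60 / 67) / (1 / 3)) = 38145024 / 1675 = 22773.15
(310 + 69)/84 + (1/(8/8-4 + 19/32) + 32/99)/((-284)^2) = 63047771/13973652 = 4.51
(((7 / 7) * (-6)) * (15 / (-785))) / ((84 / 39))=117 / 2198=0.05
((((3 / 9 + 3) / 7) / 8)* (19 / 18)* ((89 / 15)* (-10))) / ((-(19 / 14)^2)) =3115 / 1539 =2.02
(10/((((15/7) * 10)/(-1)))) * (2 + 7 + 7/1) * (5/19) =-112/57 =-1.96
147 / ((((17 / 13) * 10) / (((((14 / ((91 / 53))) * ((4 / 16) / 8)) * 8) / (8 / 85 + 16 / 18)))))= 70119 / 3008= 23.31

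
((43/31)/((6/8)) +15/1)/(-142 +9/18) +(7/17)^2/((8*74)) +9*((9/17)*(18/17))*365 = 8291124979999/4502865072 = 1841.30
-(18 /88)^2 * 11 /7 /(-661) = 0.00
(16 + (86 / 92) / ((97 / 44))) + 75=203967 / 2231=91.42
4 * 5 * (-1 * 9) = -180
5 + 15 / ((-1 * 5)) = 2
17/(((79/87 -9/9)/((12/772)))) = -4437/1544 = -2.87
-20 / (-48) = 5 / 12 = 0.42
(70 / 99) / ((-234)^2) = 35 / 2710422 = 0.00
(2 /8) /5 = 1 /20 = 0.05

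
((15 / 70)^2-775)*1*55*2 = -8354005 / 98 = -85244.95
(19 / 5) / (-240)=-19 / 1200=-0.02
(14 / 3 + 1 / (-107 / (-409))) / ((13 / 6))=5450 / 1391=3.92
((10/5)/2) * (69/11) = 69/11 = 6.27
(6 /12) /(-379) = -1 /758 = -0.00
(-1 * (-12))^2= 144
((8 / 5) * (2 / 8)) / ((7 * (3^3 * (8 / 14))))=1 / 270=0.00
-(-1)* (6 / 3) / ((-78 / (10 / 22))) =-0.01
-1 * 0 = 0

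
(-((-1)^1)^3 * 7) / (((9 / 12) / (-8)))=-224 / 3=-74.67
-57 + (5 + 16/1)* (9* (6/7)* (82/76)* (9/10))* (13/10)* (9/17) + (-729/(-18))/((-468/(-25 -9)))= 5690586/104975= 54.21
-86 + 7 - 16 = -95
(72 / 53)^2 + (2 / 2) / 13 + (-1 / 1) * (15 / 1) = -477554 / 36517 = -13.08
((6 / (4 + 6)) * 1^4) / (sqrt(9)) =1 / 5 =0.20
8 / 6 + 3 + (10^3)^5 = 3000000000000013 / 3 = 1000000000000004.33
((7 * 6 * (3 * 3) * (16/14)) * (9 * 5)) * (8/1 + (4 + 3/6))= 243000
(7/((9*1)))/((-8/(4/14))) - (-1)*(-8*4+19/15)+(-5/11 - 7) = -75667/1980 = -38.22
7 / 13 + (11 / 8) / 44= 237 / 416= 0.57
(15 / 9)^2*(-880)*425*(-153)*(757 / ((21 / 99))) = 3970729950000 / 7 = 567247135714.29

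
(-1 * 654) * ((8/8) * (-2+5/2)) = -327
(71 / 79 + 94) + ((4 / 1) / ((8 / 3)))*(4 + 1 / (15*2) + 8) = 178459 / 1580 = 112.95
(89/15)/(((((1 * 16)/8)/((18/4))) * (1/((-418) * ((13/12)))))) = -241813/40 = -6045.32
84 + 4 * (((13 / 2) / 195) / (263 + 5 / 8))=84.00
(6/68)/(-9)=-1/102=-0.01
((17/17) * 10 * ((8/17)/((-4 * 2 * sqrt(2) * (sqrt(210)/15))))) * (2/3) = -10 * sqrt(105)/357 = -0.29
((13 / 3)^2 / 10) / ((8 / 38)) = 3211 / 360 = 8.92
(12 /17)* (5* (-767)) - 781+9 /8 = -474223 /136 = -3486.93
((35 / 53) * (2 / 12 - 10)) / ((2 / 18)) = -6195 / 106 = -58.44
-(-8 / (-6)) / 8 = -1 / 6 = -0.17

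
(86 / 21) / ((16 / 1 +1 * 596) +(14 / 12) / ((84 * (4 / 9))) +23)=0.01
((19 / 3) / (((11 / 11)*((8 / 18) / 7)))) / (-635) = -399 / 2540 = -0.16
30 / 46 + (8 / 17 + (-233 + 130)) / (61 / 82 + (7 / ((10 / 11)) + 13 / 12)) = -4027935 / 398429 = -10.11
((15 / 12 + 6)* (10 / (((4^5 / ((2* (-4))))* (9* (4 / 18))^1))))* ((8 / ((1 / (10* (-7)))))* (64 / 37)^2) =649600 / 1369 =474.51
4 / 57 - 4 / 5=-208 / 285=-0.73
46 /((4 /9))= 207 /2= 103.50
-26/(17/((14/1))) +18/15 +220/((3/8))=144446/255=566.45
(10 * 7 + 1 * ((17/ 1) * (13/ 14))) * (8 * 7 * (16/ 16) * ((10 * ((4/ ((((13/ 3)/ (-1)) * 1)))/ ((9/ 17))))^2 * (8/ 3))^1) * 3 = 17770956800/ 1521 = 11683732.28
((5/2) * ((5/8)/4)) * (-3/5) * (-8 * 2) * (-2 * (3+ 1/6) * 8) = -190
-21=-21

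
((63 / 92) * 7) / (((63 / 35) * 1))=2.66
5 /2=2.50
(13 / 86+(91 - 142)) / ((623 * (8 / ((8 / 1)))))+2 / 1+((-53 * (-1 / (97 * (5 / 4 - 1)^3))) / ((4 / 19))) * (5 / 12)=71.13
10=10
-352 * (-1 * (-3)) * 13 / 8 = -1716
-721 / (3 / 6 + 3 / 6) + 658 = -63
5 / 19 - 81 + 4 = -1458 / 19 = -76.74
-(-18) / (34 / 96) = 864 / 17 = 50.82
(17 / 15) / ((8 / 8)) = 17 / 15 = 1.13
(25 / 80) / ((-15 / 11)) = -11 / 48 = -0.23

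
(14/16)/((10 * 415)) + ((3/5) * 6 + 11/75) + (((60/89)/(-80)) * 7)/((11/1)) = 364829131/97508400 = 3.74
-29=-29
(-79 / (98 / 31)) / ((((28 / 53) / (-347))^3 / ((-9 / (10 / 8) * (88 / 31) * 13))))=-632443409624437983 / 336140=-1881488099079.07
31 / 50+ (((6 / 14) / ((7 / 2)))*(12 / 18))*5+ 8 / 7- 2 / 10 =4829 / 2450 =1.97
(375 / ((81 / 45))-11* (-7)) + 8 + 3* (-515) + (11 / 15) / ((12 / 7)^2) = -2703061 / 2160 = -1251.42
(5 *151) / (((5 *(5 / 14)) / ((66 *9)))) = 1255716 / 5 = 251143.20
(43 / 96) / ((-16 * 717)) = -43 / 1101312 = -0.00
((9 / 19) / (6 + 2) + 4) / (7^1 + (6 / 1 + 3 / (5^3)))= 77125 / 247456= 0.31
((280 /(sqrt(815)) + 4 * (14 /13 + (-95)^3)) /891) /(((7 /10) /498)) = -8223168560 /3003 + 13280 * sqrt(815) /48411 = -2738310.04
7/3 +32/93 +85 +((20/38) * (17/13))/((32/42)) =5426103/61256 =88.58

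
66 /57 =22 /19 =1.16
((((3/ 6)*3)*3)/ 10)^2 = 81/ 400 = 0.20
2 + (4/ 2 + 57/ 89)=413/ 89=4.64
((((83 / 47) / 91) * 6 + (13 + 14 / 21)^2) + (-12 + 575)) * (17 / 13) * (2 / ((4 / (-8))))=-3922.52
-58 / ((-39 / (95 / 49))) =5510 / 1911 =2.88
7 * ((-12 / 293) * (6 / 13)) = -504 / 3809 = -0.13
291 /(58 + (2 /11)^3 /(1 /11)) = 11737 /2342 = 5.01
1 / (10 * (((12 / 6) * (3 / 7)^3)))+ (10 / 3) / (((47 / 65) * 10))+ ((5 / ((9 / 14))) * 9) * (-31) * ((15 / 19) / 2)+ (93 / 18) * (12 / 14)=-2872767487 / 3375540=-851.05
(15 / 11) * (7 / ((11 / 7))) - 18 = -1443 / 121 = -11.93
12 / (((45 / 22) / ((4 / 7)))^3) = 2725888 / 10418625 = 0.26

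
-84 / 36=-7 / 3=-2.33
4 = 4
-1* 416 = -416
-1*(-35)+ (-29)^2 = 876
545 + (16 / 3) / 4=1639 / 3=546.33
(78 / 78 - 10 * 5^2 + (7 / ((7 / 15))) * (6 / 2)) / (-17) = 12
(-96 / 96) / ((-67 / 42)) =42 / 67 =0.63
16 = 16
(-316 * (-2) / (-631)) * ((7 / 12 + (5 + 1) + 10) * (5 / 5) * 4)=-66.44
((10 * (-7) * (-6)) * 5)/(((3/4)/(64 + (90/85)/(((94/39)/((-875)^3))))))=-658399075569200/799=-824028880562.20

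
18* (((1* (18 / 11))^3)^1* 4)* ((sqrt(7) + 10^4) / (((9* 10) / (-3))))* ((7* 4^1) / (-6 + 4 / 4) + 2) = 1259712* sqrt(7) / 33275 + 503884800 / 1331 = 378676.27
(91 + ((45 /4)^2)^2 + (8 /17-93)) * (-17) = -69703969 /256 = -272281.13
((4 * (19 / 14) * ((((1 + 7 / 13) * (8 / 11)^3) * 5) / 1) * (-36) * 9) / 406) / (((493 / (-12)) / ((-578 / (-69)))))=42865459200 / 16399904521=2.61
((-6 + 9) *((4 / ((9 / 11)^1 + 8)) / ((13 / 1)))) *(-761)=-100452 / 1261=-79.66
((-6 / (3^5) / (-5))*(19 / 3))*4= 152 / 1215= 0.13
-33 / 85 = -0.39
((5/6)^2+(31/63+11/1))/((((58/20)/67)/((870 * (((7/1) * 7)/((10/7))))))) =50410465/6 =8401744.17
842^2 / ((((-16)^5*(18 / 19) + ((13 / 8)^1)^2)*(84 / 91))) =-0.77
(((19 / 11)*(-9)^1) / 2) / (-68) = 171 / 1496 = 0.11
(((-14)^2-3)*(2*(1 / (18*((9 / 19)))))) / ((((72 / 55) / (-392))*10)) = -1355.63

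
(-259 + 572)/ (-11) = -313/ 11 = -28.45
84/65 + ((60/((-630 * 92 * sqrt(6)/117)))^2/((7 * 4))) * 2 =243897723/188704880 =1.29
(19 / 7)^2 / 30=361 / 1470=0.25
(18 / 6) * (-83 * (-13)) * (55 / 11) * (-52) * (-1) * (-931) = -783548220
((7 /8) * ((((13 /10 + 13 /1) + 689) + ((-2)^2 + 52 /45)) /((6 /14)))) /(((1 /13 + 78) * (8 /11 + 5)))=9117823 /2818800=3.23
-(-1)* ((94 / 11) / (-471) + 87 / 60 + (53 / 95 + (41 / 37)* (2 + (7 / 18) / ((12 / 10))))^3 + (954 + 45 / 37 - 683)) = 28760364124717709260999 / 94479936365068056000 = 304.41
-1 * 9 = -9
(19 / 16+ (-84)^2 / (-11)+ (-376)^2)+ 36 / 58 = 718318349 / 5104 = 140736.35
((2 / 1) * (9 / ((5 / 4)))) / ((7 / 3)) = 216 / 35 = 6.17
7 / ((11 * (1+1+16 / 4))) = 0.11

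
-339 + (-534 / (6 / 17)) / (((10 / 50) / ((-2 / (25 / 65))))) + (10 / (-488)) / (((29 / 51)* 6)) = 551913763 / 14152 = 38998.99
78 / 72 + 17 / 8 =77 / 24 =3.21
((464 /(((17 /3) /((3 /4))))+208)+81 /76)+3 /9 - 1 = 1045787 /3876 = 269.81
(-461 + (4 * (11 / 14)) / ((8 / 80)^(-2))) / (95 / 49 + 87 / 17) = -19199341 / 293900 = -65.33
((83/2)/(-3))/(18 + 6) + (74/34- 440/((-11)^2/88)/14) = -21.26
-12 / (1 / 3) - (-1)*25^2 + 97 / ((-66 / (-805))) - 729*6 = -171725 / 66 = -2601.89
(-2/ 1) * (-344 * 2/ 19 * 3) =4128/ 19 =217.26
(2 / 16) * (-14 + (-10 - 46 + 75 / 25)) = -67 / 8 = -8.38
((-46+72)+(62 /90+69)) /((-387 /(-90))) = 8612 /387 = 22.25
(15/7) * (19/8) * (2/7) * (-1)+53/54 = -2501/5292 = -0.47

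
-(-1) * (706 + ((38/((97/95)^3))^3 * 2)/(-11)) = -63262136819306177774778/8362541645200217387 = -7564.94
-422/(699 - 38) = -0.64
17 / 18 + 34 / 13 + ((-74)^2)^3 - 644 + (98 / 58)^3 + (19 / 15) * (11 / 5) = 164206489543.17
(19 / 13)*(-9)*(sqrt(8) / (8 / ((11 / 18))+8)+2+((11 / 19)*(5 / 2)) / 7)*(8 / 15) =-7044 / 455 - 1254*sqrt(2) / 1885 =-16.42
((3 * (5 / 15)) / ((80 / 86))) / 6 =43 / 240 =0.18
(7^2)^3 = 117649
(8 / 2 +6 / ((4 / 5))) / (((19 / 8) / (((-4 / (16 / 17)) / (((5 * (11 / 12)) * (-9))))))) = 1564 / 3135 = 0.50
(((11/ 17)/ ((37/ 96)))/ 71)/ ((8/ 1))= 132/ 44659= 0.00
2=2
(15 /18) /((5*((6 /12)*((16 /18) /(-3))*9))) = -0.12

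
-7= -7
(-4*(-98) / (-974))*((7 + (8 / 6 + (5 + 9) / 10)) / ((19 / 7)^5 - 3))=-240474556 / 8859788895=-0.03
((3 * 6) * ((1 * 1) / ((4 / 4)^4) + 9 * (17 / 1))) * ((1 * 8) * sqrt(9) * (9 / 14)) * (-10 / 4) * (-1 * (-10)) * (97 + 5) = -109058400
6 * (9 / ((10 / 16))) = 432 / 5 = 86.40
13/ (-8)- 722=-5789/ 8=-723.62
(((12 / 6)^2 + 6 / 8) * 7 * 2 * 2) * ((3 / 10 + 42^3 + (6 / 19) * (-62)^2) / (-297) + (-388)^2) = 6596248169 / 330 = 19988630.82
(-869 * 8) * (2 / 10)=-6952 / 5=-1390.40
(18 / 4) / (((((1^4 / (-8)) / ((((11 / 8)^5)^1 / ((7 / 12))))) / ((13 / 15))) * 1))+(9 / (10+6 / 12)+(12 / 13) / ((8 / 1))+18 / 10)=-260.10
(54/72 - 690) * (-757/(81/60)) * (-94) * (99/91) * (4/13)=-14386724440/1183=-12161221.00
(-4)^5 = -1024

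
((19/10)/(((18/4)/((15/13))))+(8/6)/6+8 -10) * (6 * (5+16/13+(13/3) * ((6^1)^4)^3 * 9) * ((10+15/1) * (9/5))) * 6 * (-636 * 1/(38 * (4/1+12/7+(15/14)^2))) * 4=1495703791970384201856/863759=1731621658321805.27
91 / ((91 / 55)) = 55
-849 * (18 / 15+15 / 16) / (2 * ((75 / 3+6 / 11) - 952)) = 532323 / 543520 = 0.98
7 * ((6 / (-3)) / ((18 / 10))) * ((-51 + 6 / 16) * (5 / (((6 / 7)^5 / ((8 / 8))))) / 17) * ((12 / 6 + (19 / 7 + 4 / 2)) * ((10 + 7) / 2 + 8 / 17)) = 30116043125 / 1997568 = 15076.35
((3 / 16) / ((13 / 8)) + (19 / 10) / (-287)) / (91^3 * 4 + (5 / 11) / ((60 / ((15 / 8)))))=714208 / 19793476836315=0.00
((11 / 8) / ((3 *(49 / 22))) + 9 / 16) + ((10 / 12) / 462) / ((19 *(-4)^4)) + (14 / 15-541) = -254497754897 / 471905280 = -539.30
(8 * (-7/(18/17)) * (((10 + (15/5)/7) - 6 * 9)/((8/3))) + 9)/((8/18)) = 15717/8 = 1964.62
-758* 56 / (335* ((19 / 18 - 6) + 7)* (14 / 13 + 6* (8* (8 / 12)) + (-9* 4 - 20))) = 4966416 / 1846855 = 2.69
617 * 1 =617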